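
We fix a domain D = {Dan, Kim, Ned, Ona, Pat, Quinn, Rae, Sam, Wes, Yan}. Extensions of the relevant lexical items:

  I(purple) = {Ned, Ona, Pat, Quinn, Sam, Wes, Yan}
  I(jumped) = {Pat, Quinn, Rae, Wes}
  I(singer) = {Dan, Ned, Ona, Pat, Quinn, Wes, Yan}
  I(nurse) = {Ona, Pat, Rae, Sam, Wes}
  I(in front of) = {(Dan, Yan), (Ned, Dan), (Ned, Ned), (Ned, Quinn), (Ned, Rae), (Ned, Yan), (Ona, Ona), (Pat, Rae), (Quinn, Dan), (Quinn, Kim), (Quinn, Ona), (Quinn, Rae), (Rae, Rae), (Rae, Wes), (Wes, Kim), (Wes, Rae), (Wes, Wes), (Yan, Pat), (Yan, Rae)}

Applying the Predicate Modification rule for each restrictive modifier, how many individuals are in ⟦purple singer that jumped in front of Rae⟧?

⟦that jumped⟧ = ⟦jumped⟧ = {Pat, Quinn, Rae, Wes}
⟦in front of Rae⟧ = {x : ⟨x, Rae⟩ ∈ ⟦in front of⟧} = {Ned, Pat, Quinn, Rae, Wes, Yan}
⟦singer⟧ = {Dan, Ned, Ona, Pat, Quinn, Wes, Yan}
… ∩ ⟦that jumped⟧ = {Dan, Ned, Ona, Pat, Quinn, Wes, Yan} ∩ {Pat, Quinn, Rae, Wes} = {Pat, Quinn, Wes}
… ∩ ⟦in front of Rae⟧ = {Pat, Quinn, Wes} ∩ {Ned, Pat, Quinn, Rae, Wes, Yan} = {Pat, Quinn, Wes}
… ∩ ⟦purple⟧ = {Pat, Quinn, Wes} ∩ {Ned, Ona, Pat, Quinn, Sam, Wes, Yan} = {Pat, Quinn, Wes}
⟦purple singer that jumped in front of Rae⟧ = {Pat, Quinn, Wes}, so the cardinality is 3.

3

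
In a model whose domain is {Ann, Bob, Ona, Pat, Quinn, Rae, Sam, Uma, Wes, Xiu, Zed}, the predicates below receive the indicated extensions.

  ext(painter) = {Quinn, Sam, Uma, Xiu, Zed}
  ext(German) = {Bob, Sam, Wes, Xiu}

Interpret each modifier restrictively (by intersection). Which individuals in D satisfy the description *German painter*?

{Sam, Xiu}

⟦painter⟧ = {Quinn, Sam, Uma, Xiu, Zed}
… ∩ ⟦German⟧ = {Quinn, Sam, Uma, Xiu, Zed} ∩ {Bob, Sam, Wes, Xiu} = {Sam, Xiu}
So ⟦German painter⟧ = {Sam, Xiu}.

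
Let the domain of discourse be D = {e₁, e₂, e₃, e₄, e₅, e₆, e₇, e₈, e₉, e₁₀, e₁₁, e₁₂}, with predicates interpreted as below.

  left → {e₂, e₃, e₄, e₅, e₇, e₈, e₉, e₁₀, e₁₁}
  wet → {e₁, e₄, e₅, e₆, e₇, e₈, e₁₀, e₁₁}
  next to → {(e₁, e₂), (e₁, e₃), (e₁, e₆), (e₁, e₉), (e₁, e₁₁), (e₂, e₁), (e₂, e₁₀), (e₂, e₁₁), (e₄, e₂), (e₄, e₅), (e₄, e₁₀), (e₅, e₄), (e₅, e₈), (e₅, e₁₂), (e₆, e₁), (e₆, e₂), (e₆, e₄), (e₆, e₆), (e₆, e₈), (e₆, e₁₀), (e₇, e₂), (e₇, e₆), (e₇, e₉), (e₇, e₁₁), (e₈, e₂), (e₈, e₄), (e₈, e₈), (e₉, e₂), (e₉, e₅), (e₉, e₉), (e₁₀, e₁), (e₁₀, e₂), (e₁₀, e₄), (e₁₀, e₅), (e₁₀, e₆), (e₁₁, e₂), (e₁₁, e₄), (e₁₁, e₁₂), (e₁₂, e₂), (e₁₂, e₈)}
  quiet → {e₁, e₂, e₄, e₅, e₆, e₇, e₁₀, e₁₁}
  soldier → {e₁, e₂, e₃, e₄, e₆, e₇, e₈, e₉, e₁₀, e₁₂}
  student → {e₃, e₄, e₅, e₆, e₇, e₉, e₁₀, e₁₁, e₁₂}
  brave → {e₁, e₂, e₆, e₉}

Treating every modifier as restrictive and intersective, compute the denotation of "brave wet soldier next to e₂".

⟦next to e₂⟧ = {x : ⟨x, e₂⟩ ∈ ⟦next to⟧} = {e₁, e₄, e₆, e₇, e₈, e₉, e₁₀, e₁₁, e₁₂}
⟦soldier⟧ = {e₁, e₂, e₃, e₄, e₆, e₇, e₈, e₉, e₁₀, e₁₂}
… ∩ ⟦next to e₂⟧ = {e₁, e₂, e₃, e₄, e₆, e₇, e₈, e₉, e₁₀, e₁₂} ∩ {e₁, e₄, e₆, e₇, e₈, e₉, e₁₀, e₁₁, e₁₂} = {e₁, e₄, e₆, e₇, e₈, e₉, e₁₀, e₁₂}
… ∩ ⟦brave⟧ = {e₁, e₄, e₆, e₇, e₈, e₉, e₁₀, e₁₂} ∩ {e₁, e₂, e₆, e₉} = {e₁, e₆, e₉}
… ∩ ⟦wet⟧ = {e₁, e₆, e₉} ∩ {e₁, e₄, e₅, e₆, e₇, e₈, e₁₀, e₁₁} = {e₁, e₆}
So ⟦brave wet soldier next to e₂⟧ = {e₁, e₆}.

{e₁, e₆}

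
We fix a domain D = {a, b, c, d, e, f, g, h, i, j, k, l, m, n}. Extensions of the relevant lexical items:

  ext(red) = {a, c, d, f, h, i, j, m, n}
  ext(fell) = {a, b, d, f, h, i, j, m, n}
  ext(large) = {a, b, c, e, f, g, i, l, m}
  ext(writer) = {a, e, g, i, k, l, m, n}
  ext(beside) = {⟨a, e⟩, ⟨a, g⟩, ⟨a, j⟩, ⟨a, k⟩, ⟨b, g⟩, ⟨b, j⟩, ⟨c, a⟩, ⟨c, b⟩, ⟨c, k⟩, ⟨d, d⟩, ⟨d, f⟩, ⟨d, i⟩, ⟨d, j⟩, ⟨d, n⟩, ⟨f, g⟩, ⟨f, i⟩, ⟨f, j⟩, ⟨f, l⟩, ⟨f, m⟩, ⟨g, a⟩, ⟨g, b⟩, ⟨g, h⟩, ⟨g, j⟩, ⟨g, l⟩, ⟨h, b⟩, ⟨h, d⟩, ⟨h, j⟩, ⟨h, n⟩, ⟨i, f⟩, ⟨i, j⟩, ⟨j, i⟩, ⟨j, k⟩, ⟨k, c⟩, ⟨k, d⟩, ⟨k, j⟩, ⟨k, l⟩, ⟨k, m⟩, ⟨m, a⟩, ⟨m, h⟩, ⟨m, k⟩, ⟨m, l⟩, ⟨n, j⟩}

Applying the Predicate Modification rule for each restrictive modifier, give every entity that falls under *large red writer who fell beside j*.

{a, i}

⟦who fell⟧ = ⟦fell⟧ = {a, b, d, f, h, i, j, m, n}
⟦beside j⟧ = {x : ⟨x, j⟩ ∈ ⟦beside⟧} = {a, b, d, f, g, h, i, k, n}
⟦writer⟧ = {a, e, g, i, k, l, m, n}
… ∩ ⟦who fell⟧ = {a, e, g, i, k, l, m, n} ∩ {a, b, d, f, h, i, j, m, n} = {a, i, m, n}
… ∩ ⟦beside j⟧ = {a, i, m, n} ∩ {a, b, d, f, g, h, i, k, n} = {a, i, n}
… ∩ ⟦large⟧ = {a, i, n} ∩ {a, b, c, e, f, g, i, l, m} = {a, i}
… ∩ ⟦red⟧ = {a, i} ∩ {a, c, d, f, h, i, j, m, n} = {a, i}
So ⟦large red writer who fell beside j⟧ = {a, i}.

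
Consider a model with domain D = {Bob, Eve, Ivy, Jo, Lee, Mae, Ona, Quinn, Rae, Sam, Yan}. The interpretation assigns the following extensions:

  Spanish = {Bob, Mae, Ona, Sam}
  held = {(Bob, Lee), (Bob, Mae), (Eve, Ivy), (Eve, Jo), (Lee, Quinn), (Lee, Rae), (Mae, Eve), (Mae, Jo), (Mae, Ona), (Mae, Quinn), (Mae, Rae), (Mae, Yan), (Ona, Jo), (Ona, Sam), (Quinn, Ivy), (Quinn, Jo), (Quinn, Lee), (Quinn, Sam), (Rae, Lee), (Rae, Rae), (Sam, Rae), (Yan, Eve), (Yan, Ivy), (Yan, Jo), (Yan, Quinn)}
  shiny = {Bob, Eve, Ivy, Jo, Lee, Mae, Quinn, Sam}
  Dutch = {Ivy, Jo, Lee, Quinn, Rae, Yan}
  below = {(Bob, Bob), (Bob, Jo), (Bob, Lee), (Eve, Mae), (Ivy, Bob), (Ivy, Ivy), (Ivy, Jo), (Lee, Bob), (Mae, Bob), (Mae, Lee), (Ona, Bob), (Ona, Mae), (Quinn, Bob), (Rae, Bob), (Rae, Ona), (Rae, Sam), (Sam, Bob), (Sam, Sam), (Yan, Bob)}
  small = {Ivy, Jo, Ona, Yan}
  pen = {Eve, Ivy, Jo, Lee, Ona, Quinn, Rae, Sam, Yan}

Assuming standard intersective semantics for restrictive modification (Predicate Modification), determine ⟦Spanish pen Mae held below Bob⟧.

⟦Mae held⟧ = {x : ⟨Mae, x⟩ ∈ ⟦held⟧} = {Eve, Jo, Ona, Quinn, Rae, Yan}
⟦below Bob⟧ = {x : ⟨x, Bob⟩ ∈ ⟦below⟧} = {Bob, Ivy, Lee, Mae, Ona, Quinn, Rae, Sam, Yan}
⟦pen⟧ = {Eve, Ivy, Jo, Lee, Ona, Quinn, Rae, Sam, Yan}
… ∩ ⟦Mae held⟧ = {Eve, Ivy, Jo, Lee, Ona, Quinn, Rae, Sam, Yan} ∩ {Eve, Jo, Ona, Quinn, Rae, Yan} = {Eve, Jo, Ona, Quinn, Rae, Yan}
… ∩ ⟦below Bob⟧ = {Eve, Jo, Ona, Quinn, Rae, Yan} ∩ {Bob, Ivy, Lee, Mae, Ona, Quinn, Rae, Sam, Yan} = {Ona, Quinn, Rae, Yan}
… ∩ ⟦Spanish⟧ = {Ona, Quinn, Rae, Yan} ∩ {Bob, Mae, Ona, Sam} = {Ona}
So ⟦Spanish pen Mae held below Bob⟧ = {Ona}.

{Ona}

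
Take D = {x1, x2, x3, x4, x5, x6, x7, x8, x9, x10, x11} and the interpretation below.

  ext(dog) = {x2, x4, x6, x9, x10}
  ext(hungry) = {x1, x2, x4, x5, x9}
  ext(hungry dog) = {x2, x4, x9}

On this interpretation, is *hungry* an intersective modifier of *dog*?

⟦hungry⟧ ∩ ⟦dog⟧ = {x1, x2, x4, x5, x9} ∩ {x2, x4, x6, x9, x10} = {x2, x4, x9}
Observed ⟦hungry dog⟧ = {x2, x4, x9}.
These coincide, so the modifier is intersective here.

yes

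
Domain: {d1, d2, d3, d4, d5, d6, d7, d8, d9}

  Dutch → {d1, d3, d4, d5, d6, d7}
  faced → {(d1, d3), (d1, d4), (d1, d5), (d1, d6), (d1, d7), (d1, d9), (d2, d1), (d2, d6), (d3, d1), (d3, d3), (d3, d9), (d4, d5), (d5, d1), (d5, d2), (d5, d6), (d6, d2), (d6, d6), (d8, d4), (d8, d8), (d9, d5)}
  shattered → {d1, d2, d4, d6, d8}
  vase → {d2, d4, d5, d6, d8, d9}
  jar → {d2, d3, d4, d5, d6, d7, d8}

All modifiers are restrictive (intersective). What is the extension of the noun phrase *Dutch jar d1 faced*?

{d3, d4, d5, d6, d7}

⟦d1 faced⟧ = {x : ⟨d1, x⟩ ∈ ⟦faced⟧} = {d3, d4, d5, d6, d7, d9}
⟦jar⟧ = {d2, d3, d4, d5, d6, d7, d8}
… ∩ ⟦d1 faced⟧ = {d2, d3, d4, d5, d6, d7, d8} ∩ {d3, d4, d5, d6, d7, d9} = {d3, d4, d5, d6, d7}
… ∩ ⟦Dutch⟧ = {d3, d4, d5, d6, d7} ∩ {d1, d3, d4, d5, d6, d7} = {d3, d4, d5, d6, d7}
So ⟦Dutch jar d1 faced⟧ = {d3, d4, d5, d6, d7}.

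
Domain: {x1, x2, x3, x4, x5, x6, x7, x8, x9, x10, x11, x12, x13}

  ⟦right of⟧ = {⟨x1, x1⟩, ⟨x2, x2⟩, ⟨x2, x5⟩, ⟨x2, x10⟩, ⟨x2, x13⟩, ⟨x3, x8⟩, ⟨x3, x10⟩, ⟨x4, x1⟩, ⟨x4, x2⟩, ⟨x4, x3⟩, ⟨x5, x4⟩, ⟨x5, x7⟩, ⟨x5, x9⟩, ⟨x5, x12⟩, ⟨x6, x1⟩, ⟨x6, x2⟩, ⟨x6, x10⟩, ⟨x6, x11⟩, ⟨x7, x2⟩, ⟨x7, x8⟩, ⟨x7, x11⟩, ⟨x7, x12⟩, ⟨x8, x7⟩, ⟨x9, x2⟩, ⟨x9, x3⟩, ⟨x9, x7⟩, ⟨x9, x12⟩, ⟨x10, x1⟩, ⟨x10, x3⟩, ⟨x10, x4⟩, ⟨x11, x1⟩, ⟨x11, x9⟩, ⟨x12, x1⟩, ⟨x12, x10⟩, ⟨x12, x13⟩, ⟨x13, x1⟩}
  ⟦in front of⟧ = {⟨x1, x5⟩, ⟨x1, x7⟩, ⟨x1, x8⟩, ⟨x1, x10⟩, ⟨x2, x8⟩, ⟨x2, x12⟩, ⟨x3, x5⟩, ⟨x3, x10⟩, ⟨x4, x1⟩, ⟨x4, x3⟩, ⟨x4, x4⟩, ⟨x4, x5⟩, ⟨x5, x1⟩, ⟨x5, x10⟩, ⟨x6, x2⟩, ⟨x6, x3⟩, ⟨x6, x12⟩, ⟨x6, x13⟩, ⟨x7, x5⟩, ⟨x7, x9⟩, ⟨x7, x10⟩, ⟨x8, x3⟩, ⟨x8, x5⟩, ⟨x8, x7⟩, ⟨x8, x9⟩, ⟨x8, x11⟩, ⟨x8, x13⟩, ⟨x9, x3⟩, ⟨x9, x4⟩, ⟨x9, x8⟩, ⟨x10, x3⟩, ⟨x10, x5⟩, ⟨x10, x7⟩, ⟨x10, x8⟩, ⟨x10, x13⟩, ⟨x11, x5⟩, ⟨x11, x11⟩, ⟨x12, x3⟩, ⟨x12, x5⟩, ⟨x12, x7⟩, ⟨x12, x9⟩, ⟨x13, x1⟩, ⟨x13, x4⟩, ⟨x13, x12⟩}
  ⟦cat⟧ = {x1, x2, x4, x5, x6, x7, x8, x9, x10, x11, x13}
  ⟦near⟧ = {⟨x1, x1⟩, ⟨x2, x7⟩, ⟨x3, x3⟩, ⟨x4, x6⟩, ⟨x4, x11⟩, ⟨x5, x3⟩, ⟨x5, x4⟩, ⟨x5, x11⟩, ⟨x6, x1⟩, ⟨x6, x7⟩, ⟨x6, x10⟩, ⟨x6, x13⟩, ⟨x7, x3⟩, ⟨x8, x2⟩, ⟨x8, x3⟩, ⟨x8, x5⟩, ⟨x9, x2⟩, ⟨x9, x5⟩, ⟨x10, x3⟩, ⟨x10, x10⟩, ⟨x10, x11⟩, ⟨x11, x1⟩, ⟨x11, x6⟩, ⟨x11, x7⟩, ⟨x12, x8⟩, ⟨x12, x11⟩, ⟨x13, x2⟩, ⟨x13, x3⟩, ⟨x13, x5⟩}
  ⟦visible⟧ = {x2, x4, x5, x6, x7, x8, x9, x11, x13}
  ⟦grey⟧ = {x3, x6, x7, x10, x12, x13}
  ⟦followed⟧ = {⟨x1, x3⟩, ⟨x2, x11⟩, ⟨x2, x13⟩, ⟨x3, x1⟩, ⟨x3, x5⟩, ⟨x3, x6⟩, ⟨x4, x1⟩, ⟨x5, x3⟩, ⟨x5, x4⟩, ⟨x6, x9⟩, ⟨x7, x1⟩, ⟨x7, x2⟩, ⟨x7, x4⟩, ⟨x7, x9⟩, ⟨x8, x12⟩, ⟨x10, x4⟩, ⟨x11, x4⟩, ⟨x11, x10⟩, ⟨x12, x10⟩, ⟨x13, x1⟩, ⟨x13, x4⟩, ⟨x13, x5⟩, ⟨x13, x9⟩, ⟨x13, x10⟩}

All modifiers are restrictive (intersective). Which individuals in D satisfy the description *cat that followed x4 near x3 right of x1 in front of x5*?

⟦that followed x4⟧ = {x : ⟨x, x4⟩ ∈ ⟦followed⟧} = {x5, x7, x10, x11, x13}
⟦near x3⟧ = {x : ⟨x, x3⟩ ∈ ⟦near⟧} = {x3, x5, x7, x8, x10, x13}
⟦right of x1⟧ = {x : ⟨x, x1⟩ ∈ ⟦right of⟧} = {x1, x4, x6, x10, x11, x12, x13}
⟦in front of x5⟧ = {x : ⟨x, x5⟩ ∈ ⟦in front of⟧} = {x1, x3, x4, x7, x8, x10, x11, x12}
⟦cat⟧ = {x1, x2, x4, x5, x6, x7, x8, x9, x10, x11, x13}
… ∩ ⟦that followed x4⟧ = {x1, x2, x4, x5, x6, x7, x8, x9, x10, x11, x13} ∩ {x5, x7, x10, x11, x13} = {x5, x7, x10, x11, x13}
… ∩ ⟦near x3⟧ = {x5, x7, x10, x11, x13} ∩ {x3, x5, x7, x8, x10, x13} = {x5, x7, x10, x13}
… ∩ ⟦right of x1⟧ = {x5, x7, x10, x13} ∩ {x1, x4, x6, x10, x11, x12, x13} = {x10, x13}
… ∩ ⟦in front of x5⟧ = {x10, x13} ∩ {x1, x3, x4, x7, x8, x10, x11, x12} = {x10}
So ⟦cat that followed x4 near x3 right of x1 in front of x5⟧ = {x10}.

{x10}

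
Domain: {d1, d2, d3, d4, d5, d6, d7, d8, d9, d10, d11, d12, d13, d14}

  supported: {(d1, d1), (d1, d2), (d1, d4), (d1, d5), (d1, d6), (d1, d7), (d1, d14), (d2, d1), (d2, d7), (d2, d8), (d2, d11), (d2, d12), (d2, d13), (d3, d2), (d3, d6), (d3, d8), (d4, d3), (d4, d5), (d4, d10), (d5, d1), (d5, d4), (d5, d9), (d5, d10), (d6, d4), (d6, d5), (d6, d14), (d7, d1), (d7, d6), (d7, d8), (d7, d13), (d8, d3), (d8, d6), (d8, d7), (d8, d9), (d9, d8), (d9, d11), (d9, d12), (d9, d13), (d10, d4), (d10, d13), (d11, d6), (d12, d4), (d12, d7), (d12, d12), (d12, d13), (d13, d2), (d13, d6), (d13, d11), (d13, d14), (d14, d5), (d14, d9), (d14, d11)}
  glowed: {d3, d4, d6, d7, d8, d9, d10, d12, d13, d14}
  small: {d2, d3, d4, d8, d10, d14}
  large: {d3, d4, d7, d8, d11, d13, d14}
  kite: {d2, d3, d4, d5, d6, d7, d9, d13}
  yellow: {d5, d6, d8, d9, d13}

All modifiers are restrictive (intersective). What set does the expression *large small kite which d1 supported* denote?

⟦which d1 supported⟧ = {x : ⟨d1, x⟩ ∈ ⟦supported⟧} = {d1, d2, d4, d5, d6, d7, d14}
⟦kite⟧ = {d2, d3, d4, d5, d6, d7, d9, d13}
… ∩ ⟦which d1 supported⟧ = {d2, d3, d4, d5, d6, d7, d9, d13} ∩ {d1, d2, d4, d5, d6, d7, d14} = {d2, d4, d5, d6, d7}
… ∩ ⟦large⟧ = {d2, d4, d5, d6, d7} ∩ {d3, d4, d7, d8, d11, d13, d14} = {d4, d7}
… ∩ ⟦small⟧ = {d4, d7} ∩ {d2, d3, d4, d8, d10, d14} = {d4}
So ⟦large small kite which d1 supported⟧ = {d4}.

{d4}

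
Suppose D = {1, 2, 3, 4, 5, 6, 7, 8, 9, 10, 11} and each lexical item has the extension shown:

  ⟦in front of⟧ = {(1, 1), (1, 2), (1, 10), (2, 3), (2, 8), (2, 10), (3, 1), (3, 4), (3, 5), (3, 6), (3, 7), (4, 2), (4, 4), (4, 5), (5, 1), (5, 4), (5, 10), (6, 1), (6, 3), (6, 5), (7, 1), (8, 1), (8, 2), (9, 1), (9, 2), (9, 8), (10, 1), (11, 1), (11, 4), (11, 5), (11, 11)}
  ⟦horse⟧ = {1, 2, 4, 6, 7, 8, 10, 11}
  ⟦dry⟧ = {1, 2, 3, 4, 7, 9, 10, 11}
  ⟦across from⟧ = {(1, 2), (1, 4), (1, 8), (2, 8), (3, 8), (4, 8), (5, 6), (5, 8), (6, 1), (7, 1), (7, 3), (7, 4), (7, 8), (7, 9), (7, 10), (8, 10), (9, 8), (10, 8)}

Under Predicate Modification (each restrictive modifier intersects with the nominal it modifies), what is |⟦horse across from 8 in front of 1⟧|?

3

⟦across from 8⟧ = {x : ⟨x, 8⟩ ∈ ⟦across from⟧} = {1, 2, 3, 4, 5, 7, 9, 10}
⟦in front of 1⟧ = {x : ⟨x, 1⟩ ∈ ⟦in front of⟧} = {1, 3, 5, 6, 7, 8, 9, 10, 11}
⟦horse⟧ = {1, 2, 4, 6, 7, 8, 10, 11}
… ∩ ⟦across from 8⟧ = {1, 2, 4, 6, 7, 8, 10, 11} ∩ {1, 2, 3, 4, 5, 7, 9, 10} = {1, 2, 4, 7, 10}
… ∩ ⟦in front of 1⟧ = {1, 2, 4, 7, 10} ∩ {1, 3, 5, 6, 7, 8, 9, 10, 11} = {1, 7, 10}
⟦horse across from 8 in front of 1⟧ = {1, 7, 10}, so the cardinality is 3.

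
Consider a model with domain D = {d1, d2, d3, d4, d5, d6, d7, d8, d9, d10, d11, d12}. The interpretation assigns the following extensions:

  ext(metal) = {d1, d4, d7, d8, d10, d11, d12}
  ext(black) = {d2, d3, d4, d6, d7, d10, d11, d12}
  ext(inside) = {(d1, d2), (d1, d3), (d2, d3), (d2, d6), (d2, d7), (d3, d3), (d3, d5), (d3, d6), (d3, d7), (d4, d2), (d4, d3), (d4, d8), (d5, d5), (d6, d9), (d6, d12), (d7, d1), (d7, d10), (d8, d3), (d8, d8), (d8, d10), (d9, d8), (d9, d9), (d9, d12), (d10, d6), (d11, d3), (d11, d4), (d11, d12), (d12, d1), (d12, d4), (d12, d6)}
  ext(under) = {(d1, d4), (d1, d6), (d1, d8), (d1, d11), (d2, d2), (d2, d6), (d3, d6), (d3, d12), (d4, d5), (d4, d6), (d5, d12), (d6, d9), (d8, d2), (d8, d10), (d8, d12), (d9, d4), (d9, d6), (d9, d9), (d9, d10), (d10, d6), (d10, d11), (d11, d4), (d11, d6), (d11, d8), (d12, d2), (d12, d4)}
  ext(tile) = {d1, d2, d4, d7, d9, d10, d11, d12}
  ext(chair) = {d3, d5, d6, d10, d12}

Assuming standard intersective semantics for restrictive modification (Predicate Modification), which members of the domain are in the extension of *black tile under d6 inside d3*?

⟦under d6⟧ = {x : ⟨x, d6⟩ ∈ ⟦under⟧} = {d1, d2, d3, d4, d9, d10, d11}
⟦inside d3⟧ = {x : ⟨x, d3⟩ ∈ ⟦inside⟧} = {d1, d2, d3, d4, d8, d11}
⟦tile⟧ = {d1, d2, d4, d7, d9, d10, d11, d12}
… ∩ ⟦under d6⟧ = {d1, d2, d4, d7, d9, d10, d11, d12} ∩ {d1, d2, d3, d4, d9, d10, d11} = {d1, d2, d4, d9, d10, d11}
… ∩ ⟦inside d3⟧ = {d1, d2, d4, d9, d10, d11} ∩ {d1, d2, d3, d4, d8, d11} = {d1, d2, d4, d11}
… ∩ ⟦black⟧ = {d1, d2, d4, d11} ∩ {d2, d3, d4, d6, d7, d10, d11, d12} = {d2, d4, d11}
So ⟦black tile under d6 inside d3⟧ = {d2, d4, d11}.

{d2, d4, d11}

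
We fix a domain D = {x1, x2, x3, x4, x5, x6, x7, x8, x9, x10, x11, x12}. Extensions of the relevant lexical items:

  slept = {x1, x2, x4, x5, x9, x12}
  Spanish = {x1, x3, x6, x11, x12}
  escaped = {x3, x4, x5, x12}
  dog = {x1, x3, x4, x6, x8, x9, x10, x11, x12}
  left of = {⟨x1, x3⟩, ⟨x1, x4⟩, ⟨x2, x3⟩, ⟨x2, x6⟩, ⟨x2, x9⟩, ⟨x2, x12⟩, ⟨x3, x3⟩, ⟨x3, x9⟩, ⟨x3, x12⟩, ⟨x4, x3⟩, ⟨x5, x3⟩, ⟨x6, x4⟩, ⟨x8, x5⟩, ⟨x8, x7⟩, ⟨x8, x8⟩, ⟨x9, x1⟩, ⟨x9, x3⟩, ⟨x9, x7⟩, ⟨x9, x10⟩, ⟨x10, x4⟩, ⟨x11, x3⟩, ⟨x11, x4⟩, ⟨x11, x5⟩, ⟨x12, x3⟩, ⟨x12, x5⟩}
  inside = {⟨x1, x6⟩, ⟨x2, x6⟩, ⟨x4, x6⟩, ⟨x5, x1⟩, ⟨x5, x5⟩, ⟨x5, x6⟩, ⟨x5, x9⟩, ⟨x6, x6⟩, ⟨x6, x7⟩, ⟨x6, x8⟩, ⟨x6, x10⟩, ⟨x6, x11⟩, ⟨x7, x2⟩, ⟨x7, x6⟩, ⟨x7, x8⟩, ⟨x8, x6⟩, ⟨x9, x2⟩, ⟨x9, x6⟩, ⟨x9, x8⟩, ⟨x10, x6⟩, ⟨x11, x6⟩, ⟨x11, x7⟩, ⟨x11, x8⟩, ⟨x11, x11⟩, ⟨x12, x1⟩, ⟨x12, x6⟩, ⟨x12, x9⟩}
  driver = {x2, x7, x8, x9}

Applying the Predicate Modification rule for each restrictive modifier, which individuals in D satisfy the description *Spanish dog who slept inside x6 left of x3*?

⟦who slept⟧ = ⟦slept⟧ = {x1, x2, x4, x5, x9, x12}
⟦inside x6⟧ = {x : ⟨x, x6⟩ ∈ ⟦inside⟧} = {x1, x2, x4, x5, x6, x7, x8, x9, x10, x11, x12}
⟦left of x3⟧ = {x : ⟨x, x3⟩ ∈ ⟦left of⟧} = {x1, x2, x3, x4, x5, x9, x11, x12}
⟦dog⟧ = {x1, x3, x4, x6, x8, x9, x10, x11, x12}
… ∩ ⟦who slept⟧ = {x1, x3, x4, x6, x8, x9, x10, x11, x12} ∩ {x1, x2, x4, x5, x9, x12} = {x1, x4, x9, x12}
… ∩ ⟦inside x6⟧ = {x1, x4, x9, x12} ∩ {x1, x2, x4, x5, x6, x7, x8, x9, x10, x11, x12} = {x1, x4, x9, x12}
… ∩ ⟦left of x3⟧ = {x1, x4, x9, x12} ∩ {x1, x2, x3, x4, x5, x9, x11, x12} = {x1, x4, x9, x12}
… ∩ ⟦Spanish⟧ = {x1, x4, x9, x12} ∩ {x1, x3, x6, x11, x12} = {x1, x12}
So ⟦Spanish dog who slept inside x6 left of x3⟧ = {x1, x12}.

{x1, x12}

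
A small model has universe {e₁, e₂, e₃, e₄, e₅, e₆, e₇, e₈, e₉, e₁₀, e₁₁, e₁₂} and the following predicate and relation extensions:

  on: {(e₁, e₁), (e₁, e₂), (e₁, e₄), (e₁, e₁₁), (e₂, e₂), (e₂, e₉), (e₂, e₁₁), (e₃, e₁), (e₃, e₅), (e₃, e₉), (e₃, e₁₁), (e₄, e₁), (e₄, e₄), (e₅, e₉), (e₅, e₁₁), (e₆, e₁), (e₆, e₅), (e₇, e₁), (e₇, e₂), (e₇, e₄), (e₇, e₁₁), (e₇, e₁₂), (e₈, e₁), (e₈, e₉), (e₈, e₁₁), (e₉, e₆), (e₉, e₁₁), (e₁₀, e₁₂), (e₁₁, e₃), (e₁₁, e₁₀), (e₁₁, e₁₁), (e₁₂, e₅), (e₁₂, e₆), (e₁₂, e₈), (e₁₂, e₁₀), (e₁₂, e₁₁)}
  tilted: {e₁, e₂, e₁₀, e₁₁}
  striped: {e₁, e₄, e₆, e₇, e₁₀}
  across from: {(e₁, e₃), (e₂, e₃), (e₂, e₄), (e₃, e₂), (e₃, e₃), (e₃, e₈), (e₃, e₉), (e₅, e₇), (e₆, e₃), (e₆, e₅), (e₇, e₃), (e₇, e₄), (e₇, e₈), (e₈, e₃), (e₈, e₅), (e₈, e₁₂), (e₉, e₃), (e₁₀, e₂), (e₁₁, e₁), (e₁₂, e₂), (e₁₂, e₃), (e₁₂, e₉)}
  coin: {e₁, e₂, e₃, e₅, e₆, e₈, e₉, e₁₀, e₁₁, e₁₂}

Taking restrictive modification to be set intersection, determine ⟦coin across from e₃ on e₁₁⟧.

{e₁, e₂, e₃, e₈, e₉, e₁₂}

⟦across from e₃⟧ = {x : ⟨x, e₃⟩ ∈ ⟦across from⟧} = {e₁, e₂, e₃, e₆, e₇, e₈, e₉, e₁₂}
⟦on e₁₁⟧ = {x : ⟨x, e₁₁⟩ ∈ ⟦on⟧} = {e₁, e₂, e₃, e₅, e₇, e₈, e₉, e₁₁, e₁₂}
⟦coin⟧ = {e₁, e₂, e₃, e₅, e₆, e₈, e₉, e₁₀, e₁₁, e₁₂}
… ∩ ⟦across from e₃⟧ = {e₁, e₂, e₃, e₅, e₆, e₈, e₉, e₁₀, e₁₁, e₁₂} ∩ {e₁, e₂, e₃, e₆, e₇, e₈, e₉, e₁₂} = {e₁, e₂, e₃, e₆, e₈, e₉, e₁₂}
… ∩ ⟦on e₁₁⟧ = {e₁, e₂, e₃, e₆, e₈, e₉, e₁₂} ∩ {e₁, e₂, e₃, e₅, e₇, e₈, e₉, e₁₁, e₁₂} = {e₁, e₂, e₃, e₈, e₉, e₁₂}
So ⟦coin across from e₃ on e₁₁⟧ = {e₁, e₂, e₃, e₈, e₉, e₁₂}.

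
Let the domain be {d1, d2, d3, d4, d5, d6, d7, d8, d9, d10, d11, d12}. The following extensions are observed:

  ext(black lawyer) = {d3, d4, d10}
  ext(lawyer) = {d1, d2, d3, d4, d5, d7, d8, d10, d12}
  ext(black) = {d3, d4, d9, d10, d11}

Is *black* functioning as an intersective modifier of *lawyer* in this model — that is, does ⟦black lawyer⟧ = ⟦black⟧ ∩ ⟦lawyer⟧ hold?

yes

⟦black⟧ ∩ ⟦lawyer⟧ = {d3, d4, d9, d10, d11} ∩ {d1, d2, d3, d4, d5, d7, d8, d10, d12} = {d3, d4, d10}
Observed ⟦black lawyer⟧ = {d3, d4, d10}.
These coincide, so the modifier is intersective here.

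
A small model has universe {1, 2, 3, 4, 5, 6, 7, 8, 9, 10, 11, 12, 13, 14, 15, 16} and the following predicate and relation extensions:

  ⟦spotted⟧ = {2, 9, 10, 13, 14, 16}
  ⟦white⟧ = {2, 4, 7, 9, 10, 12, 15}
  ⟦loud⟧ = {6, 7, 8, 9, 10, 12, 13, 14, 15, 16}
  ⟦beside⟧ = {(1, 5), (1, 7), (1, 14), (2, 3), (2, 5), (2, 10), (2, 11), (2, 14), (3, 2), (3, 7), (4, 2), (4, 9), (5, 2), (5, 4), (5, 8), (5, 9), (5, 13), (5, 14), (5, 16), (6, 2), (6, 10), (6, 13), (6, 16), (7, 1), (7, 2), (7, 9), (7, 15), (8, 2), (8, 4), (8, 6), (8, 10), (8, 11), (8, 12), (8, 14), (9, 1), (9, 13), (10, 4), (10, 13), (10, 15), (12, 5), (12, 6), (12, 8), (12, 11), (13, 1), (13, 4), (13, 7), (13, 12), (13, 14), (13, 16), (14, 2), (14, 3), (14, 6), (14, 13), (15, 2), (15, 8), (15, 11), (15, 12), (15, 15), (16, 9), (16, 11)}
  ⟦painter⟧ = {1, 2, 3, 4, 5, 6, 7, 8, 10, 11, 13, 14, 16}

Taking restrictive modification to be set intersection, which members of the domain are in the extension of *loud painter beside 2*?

⟦beside 2⟧ = {x : ⟨x, 2⟩ ∈ ⟦beside⟧} = {3, 4, 5, 6, 7, 8, 14, 15}
⟦painter⟧ = {1, 2, 3, 4, 5, 6, 7, 8, 10, 11, 13, 14, 16}
… ∩ ⟦beside 2⟧ = {1, 2, 3, 4, 5, 6, 7, 8, 10, 11, 13, 14, 16} ∩ {3, 4, 5, 6, 7, 8, 14, 15} = {3, 4, 5, 6, 7, 8, 14}
… ∩ ⟦loud⟧ = {3, 4, 5, 6, 7, 8, 14} ∩ {6, 7, 8, 9, 10, 12, 13, 14, 15, 16} = {6, 7, 8, 14}
So ⟦loud painter beside 2⟧ = {6, 7, 8, 14}.

{6, 7, 8, 14}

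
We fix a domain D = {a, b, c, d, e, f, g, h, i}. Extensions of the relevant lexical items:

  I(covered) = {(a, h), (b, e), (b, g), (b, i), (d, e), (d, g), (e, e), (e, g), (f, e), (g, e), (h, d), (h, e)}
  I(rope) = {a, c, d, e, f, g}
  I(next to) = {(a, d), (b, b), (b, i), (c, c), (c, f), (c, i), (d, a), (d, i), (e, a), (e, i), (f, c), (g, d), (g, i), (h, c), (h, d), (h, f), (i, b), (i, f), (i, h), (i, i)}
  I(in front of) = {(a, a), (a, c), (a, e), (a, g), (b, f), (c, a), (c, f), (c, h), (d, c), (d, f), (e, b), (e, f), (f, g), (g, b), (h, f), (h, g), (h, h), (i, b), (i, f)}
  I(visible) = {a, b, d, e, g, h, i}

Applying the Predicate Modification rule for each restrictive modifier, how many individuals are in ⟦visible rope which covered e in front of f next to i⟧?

⟦which covered e⟧ = {x : ⟨x, e⟩ ∈ ⟦covered⟧} = {b, d, e, f, g, h}
⟦in front of f⟧ = {x : ⟨x, f⟩ ∈ ⟦in front of⟧} = {b, c, d, e, h, i}
⟦next to i⟧ = {x : ⟨x, i⟩ ∈ ⟦next to⟧} = {b, c, d, e, g, i}
⟦rope⟧ = {a, c, d, e, f, g}
… ∩ ⟦which covered e⟧ = {a, c, d, e, f, g} ∩ {b, d, e, f, g, h} = {d, e, f, g}
… ∩ ⟦in front of f⟧ = {d, e, f, g} ∩ {b, c, d, e, h, i} = {d, e}
… ∩ ⟦next to i⟧ = {d, e} ∩ {b, c, d, e, g, i} = {d, e}
… ∩ ⟦visible⟧ = {d, e} ∩ {a, b, d, e, g, h, i} = {d, e}
⟦visible rope which covered e in front of f next to i⟧ = {d, e}, so the cardinality is 2.

2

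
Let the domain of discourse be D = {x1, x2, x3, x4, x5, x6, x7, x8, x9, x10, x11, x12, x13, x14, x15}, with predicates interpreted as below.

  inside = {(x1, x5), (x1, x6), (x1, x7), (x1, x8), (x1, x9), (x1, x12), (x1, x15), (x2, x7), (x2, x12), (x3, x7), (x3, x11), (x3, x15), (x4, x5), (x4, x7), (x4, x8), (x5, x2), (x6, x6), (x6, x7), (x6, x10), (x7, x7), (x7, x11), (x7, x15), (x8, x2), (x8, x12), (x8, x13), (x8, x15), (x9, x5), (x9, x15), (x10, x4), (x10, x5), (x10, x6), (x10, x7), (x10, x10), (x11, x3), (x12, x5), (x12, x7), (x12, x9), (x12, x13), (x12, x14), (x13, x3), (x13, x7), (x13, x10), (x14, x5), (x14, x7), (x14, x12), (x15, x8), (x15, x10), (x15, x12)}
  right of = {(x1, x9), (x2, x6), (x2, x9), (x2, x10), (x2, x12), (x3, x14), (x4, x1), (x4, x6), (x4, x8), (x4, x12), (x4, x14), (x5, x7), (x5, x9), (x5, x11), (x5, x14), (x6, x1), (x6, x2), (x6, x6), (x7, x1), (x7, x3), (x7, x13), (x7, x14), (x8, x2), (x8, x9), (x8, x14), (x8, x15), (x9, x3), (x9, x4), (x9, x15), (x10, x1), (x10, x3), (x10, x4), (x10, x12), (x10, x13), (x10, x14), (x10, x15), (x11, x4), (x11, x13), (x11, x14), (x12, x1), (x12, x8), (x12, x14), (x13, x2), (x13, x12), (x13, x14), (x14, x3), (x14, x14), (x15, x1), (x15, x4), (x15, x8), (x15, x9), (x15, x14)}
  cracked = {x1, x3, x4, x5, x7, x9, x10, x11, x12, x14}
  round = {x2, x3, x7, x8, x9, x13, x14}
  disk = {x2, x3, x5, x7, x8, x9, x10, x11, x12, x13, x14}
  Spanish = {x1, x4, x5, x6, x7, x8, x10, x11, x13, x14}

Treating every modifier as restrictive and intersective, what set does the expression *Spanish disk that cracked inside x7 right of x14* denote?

{x7, x10, x14}

⟦that cracked⟧ = ⟦cracked⟧ = {x1, x3, x4, x5, x7, x9, x10, x11, x12, x14}
⟦inside x7⟧ = {x : ⟨x, x7⟩ ∈ ⟦inside⟧} = {x1, x2, x3, x4, x6, x7, x10, x12, x13, x14}
⟦right of x14⟧ = {x : ⟨x, x14⟩ ∈ ⟦right of⟧} = {x3, x4, x5, x7, x8, x10, x11, x12, x13, x14, x15}
⟦disk⟧ = {x2, x3, x5, x7, x8, x9, x10, x11, x12, x13, x14}
… ∩ ⟦that cracked⟧ = {x2, x3, x5, x7, x8, x9, x10, x11, x12, x13, x14} ∩ {x1, x3, x4, x5, x7, x9, x10, x11, x12, x14} = {x3, x5, x7, x9, x10, x11, x12, x14}
… ∩ ⟦inside x7⟧ = {x3, x5, x7, x9, x10, x11, x12, x14} ∩ {x1, x2, x3, x4, x6, x7, x10, x12, x13, x14} = {x3, x7, x10, x12, x14}
… ∩ ⟦right of x14⟧ = {x3, x7, x10, x12, x14} ∩ {x3, x4, x5, x7, x8, x10, x11, x12, x13, x14, x15} = {x3, x7, x10, x12, x14}
… ∩ ⟦Spanish⟧ = {x3, x7, x10, x12, x14} ∩ {x1, x4, x5, x6, x7, x8, x10, x11, x13, x14} = {x7, x10, x14}
So ⟦Spanish disk that cracked inside x7 right of x14⟧ = {x7, x10, x14}.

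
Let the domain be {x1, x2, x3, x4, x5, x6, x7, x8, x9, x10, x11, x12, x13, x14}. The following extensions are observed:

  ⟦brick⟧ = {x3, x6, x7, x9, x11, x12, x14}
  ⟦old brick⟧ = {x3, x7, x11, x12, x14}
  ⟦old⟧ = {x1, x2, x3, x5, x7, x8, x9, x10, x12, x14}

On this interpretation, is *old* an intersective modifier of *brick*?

no

⟦old⟧ ∩ ⟦brick⟧ = {x1, x2, x3, x5, x7, x8, x9, x10, x12, x14} ∩ {x3, x6, x7, x9, x11, x12, x14} = {x3, x7, x9, x12, x14}
Observed ⟦old brick⟧ = {x3, x7, x11, x12, x14}.
These differ, so the modifier is not intersective in this model.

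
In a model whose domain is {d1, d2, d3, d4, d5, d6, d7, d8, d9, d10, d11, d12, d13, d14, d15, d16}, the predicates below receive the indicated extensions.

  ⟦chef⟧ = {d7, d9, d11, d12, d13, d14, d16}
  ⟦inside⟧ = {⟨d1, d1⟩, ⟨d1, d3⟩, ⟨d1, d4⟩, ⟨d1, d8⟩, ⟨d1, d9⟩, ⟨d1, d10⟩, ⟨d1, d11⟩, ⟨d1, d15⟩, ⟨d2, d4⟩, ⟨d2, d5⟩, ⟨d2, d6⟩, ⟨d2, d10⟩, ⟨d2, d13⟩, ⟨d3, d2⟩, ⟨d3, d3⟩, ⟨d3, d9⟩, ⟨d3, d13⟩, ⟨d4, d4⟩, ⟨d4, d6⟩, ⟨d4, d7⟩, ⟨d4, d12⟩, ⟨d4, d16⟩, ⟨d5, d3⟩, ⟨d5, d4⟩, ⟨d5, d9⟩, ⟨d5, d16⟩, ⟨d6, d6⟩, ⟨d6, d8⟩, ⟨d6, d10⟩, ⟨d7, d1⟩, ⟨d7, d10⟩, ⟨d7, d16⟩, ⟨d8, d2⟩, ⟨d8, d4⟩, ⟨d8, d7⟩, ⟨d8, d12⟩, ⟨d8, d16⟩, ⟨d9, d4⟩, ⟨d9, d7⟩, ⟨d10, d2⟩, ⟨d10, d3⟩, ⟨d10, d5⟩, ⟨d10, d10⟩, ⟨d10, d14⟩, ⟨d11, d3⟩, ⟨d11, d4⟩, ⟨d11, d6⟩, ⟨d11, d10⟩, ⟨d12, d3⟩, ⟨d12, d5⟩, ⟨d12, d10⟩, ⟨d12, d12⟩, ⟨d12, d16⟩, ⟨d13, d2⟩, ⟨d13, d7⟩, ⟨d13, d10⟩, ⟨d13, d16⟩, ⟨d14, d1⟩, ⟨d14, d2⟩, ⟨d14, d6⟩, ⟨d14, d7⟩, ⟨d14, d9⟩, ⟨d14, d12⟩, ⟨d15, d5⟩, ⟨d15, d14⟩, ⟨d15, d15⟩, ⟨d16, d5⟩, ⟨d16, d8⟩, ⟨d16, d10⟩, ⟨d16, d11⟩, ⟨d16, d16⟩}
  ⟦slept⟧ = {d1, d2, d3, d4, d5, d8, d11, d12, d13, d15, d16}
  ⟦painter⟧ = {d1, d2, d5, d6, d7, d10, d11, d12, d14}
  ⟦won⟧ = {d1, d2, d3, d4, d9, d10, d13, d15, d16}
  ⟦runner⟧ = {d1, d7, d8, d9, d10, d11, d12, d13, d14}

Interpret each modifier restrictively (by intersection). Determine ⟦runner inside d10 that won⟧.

{d1, d10, d13}

⟦inside d10⟧ = {x : ⟨x, d10⟩ ∈ ⟦inside⟧} = {d1, d2, d6, d7, d10, d11, d12, d13, d16}
⟦that won⟧ = ⟦won⟧ = {d1, d2, d3, d4, d9, d10, d13, d15, d16}
⟦runner⟧ = {d1, d7, d8, d9, d10, d11, d12, d13, d14}
… ∩ ⟦inside d10⟧ = {d1, d7, d8, d9, d10, d11, d12, d13, d14} ∩ {d1, d2, d6, d7, d10, d11, d12, d13, d16} = {d1, d7, d10, d11, d12, d13}
… ∩ ⟦that won⟧ = {d1, d7, d10, d11, d12, d13} ∩ {d1, d2, d3, d4, d9, d10, d13, d15, d16} = {d1, d10, d13}
So ⟦runner inside d10 that won⟧ = {d1, d10, d13}.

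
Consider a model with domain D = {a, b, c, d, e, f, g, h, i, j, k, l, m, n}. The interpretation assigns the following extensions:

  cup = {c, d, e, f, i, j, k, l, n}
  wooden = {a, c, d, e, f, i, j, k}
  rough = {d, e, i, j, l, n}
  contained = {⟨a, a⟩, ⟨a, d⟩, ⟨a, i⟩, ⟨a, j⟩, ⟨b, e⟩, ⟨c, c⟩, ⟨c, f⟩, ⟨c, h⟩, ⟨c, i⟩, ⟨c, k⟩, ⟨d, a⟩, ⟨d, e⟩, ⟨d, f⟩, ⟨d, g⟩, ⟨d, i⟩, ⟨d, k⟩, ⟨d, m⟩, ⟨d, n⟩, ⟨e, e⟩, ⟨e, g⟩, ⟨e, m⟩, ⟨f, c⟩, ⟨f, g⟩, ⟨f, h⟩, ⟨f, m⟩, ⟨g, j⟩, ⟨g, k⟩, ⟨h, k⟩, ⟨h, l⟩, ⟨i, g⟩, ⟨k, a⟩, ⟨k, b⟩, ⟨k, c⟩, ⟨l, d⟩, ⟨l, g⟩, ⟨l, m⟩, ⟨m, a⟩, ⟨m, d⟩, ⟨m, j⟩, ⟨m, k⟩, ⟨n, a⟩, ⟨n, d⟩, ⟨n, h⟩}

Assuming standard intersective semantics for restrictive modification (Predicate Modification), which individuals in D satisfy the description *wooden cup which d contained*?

⟦which d contained⟧ = {x : ⟨d, x⟩ ∈ ⟦contained⟧} = {a, e, f, g, i, k, m, n}
⟦cup⟧ = {c, d, e, f, i, j, k, l, n}
… ∩ ⟦which d contained⟧ = {c, d, e, f, i, j, k, l, n} ∩ {a, e, f, g, i, k, m, n} = {e, f, i, k, n}
… ∩ ⟦wooden⟧ = {e, f, i, k, n} ∩ {a, c, d, e, f, i, j, k} = {e, f, i, k}
So ⟦wooden cup which d contained⟧ = {e, f, i, k}.

{e, f, i, k}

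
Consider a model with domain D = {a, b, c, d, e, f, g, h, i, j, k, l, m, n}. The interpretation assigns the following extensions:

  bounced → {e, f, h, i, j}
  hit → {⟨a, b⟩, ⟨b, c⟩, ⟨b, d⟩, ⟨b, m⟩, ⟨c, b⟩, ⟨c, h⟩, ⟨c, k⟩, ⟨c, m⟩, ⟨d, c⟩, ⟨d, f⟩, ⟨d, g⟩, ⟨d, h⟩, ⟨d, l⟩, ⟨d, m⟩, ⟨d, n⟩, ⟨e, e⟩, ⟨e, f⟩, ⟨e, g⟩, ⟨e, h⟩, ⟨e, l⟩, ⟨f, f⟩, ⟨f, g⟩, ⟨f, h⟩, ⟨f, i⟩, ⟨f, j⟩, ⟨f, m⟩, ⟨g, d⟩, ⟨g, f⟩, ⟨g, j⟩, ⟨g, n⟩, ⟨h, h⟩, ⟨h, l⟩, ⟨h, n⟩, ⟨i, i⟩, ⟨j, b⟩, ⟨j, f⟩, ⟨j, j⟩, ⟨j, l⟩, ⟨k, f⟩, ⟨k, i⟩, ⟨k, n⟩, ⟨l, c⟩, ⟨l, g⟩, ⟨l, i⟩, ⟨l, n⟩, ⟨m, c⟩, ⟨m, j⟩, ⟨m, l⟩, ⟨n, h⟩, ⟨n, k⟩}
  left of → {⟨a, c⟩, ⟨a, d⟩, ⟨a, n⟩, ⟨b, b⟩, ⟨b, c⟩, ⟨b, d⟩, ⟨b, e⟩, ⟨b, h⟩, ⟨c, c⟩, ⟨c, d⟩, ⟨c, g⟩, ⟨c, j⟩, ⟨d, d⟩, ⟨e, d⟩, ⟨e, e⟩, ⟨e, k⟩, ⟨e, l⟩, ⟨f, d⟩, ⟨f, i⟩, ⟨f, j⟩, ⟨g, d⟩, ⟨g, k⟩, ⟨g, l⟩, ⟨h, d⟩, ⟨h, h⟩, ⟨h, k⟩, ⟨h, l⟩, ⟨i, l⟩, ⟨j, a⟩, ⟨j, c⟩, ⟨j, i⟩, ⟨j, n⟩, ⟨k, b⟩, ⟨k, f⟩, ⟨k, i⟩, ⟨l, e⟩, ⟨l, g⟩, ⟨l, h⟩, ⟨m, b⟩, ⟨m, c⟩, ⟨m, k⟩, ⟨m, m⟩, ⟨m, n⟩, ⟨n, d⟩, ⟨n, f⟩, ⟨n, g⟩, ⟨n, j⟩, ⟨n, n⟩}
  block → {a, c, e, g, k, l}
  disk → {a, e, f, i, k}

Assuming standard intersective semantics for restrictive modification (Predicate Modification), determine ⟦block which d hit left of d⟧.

⟦which d hit⟧ = {x : ⟨d, x⟩ ∈ ⟦hit⟧} = {c, f, g, h, l, m, n}
⟦left of d⟧ = {x : ⟨x, d⟩ ∈ ⟦left of⟧} = {a, b, c, d, e, f, g, h, n}
⟦block⟧ = {a, c, e, g, k, l}
… ∩ ⟦which d hit⟧ = {a, c, e, g, k, l} ∩ {c, f, g, h, l, m, n} = {c, g, l}
… ∩ ⟦left of d⟧ = {c, g, l} ∩ {a, b, c, d, e, f, g, h, n} = {c, g}
So ⟦block which d hit left of d⟧ = {c, g}.

{c, g}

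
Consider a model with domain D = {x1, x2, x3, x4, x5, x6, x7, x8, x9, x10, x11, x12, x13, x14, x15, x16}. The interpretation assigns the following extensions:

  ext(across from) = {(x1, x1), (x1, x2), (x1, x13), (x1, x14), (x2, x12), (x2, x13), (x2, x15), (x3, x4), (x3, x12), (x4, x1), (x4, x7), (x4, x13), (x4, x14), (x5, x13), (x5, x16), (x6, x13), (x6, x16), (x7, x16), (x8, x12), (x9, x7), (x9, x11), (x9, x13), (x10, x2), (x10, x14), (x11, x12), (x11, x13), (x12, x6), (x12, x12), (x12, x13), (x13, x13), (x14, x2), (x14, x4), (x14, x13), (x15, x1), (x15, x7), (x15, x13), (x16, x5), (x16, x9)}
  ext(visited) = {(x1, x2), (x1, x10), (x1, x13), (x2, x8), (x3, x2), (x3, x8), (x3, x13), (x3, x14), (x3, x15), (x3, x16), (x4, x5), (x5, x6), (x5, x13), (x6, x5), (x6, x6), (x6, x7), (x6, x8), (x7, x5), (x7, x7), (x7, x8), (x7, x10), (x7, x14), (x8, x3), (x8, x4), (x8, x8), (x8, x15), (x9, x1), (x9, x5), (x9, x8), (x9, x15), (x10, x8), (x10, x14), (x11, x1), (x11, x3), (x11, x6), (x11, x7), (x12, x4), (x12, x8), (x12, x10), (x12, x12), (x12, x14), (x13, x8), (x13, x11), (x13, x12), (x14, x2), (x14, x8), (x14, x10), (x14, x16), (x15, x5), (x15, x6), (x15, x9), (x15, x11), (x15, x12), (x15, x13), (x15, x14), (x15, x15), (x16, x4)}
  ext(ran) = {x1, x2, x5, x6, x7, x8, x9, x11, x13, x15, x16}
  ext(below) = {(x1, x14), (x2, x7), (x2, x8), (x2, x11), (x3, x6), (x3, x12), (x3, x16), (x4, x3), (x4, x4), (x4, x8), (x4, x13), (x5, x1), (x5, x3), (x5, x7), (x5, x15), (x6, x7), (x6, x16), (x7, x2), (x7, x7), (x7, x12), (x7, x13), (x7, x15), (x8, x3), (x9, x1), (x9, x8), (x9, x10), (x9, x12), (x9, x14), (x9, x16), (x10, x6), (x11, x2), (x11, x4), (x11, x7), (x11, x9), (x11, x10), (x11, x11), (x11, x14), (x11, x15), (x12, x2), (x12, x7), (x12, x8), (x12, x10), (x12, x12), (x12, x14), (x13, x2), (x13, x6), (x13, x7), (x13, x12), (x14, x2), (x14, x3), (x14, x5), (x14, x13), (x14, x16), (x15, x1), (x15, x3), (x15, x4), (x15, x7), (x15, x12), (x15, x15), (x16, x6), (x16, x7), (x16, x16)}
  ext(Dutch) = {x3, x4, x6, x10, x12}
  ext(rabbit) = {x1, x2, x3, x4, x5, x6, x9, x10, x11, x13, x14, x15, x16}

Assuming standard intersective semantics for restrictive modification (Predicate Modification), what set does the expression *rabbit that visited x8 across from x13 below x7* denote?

⟦that visited x8⟧ = {x : ⟨x, x8⟩ ∈ ⟦visited⟧} = {x2, x3, x6, x7, x8, x9, x10, x12, x13, x14}
⟦across from x13⟧ = {x : ⟨x, x13⟩ ∈ ⟦across from⟧} = {x1, x2, x4, x5, x6, x9, x11, x12, x13, x14, x15}
⟦below x7⟧ = {x : ⟨x, x7⟩ ∈ ⟦below⟧} = {x2, x5, x6, x7, x11, x12, x13, x15, x16}
⟦rabbit⟧ = {x1, x2, x3, x4, x5, x6, x9, x10, x11, x13, x14, x15, x16}
… ∩ ⟦that visited x8⟧ = {x1, x2, x3, x4, x5, x6, x9, x10, x11, x13, x14, x15, x16} ∩ {x2, x3, x6, x7, x8, x9, x10, x12, x13, x14} = {x2, x3, x6, x9, x10, x13, x14}
… ∩ ⟦across from x13⟧ = {x2, x3, x6, x9, x10, x13, x14} ∩ {x1, x2, x4, x5, x6, x9, x11, x12, x13, x14, x15} = {x2, x6, x9, x13, x14}
… ∩ ⟦below x7⟧ = {x2, x6, x9, x13, x14} ∩ {x2, x5, x6, x7, x11, x12, x13, x15, x16} = {x2, x6, x13}
So ⟦rabbit that visited x8 across from x13 below x7⟧ = {x2, x6, x13}.

{x2, x6, x13}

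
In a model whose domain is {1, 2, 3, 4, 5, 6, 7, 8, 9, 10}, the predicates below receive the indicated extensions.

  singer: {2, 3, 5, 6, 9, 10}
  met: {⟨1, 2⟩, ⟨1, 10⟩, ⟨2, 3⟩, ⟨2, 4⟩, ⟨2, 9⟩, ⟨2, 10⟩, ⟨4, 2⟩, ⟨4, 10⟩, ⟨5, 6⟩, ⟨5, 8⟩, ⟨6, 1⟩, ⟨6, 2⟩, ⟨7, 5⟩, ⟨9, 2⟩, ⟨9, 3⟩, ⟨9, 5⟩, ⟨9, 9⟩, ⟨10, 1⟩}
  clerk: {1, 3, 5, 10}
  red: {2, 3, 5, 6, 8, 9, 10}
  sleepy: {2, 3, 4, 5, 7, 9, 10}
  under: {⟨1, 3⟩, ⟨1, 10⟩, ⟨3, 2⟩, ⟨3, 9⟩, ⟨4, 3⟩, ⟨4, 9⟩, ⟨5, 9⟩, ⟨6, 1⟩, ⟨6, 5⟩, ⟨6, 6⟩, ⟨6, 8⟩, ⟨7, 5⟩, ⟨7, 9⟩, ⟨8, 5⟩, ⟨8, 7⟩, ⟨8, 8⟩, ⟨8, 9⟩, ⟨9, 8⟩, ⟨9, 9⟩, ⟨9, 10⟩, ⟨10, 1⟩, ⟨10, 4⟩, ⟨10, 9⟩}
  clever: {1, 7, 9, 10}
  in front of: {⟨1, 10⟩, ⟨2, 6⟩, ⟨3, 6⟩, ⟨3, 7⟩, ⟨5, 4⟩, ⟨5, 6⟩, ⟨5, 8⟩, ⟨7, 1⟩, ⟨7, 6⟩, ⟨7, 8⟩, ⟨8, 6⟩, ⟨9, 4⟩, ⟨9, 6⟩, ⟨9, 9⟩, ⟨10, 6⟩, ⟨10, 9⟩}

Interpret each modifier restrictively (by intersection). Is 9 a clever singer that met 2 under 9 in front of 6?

⟦that met 2⟧ = {x : ⟨x, 2⟩ ∈ ⟦met⟧} = {1, 4, 6, 9}
⟦under 9⟧ = {x : ⟨x, 9⟩ ∈ ⟦under⟧} = {3, 4, 5, 7, 8, 9, 10}
⟦in front of 6⟧ = {x : ⟨x, 6⟩ ∈ ⟦in front of⟧} = {2, 3, 5, 7, 8, 9, 10}
⟦singer⟧ = {2, 3, 5, 6, 9, 10}
… ∩ ⟦that met 2⟧ = {2, 3, 5, 6, 9, 10} ∩ {1, 4, 6, 9} = {6, 9}
… ∩ ⟦under 9⟧ = {6, 9} ∩ {3, 4, 5, 7, 8, 9, 10} = {9}
… ∩ ⟦in front of 6⟧ = {9} ∩ {2, 3, 5, 7, 8, 9, 10} = {9}
… ∩ ⟦clever⟧ = {9} ∩ {1, 7, 9, 10} = {9}
⟦clever singer that met 2 under 9 in front of 6⟧ = {9}; 9 ∈ this set.

yes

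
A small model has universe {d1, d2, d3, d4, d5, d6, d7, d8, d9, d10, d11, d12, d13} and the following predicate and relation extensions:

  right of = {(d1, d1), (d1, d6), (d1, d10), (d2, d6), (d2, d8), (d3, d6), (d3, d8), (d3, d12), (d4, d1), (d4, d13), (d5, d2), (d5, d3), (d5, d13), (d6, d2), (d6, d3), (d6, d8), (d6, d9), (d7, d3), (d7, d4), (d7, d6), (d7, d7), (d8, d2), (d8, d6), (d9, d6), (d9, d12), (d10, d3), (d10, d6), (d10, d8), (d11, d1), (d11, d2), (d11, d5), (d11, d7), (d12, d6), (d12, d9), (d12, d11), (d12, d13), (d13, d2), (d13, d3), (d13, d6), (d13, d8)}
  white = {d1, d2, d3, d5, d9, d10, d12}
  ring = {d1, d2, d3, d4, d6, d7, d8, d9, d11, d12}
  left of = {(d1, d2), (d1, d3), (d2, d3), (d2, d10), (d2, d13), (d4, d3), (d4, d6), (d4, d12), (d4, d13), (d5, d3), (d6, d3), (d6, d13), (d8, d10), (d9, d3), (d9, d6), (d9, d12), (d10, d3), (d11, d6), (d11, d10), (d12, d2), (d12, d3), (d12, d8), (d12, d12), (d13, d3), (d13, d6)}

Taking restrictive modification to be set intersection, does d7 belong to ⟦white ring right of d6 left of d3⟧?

no

⟦right of d6⟧ = {x : ⟨x, d6⟩ ∈ ⟦right of⟧} = {d1, d2, d3, d7, d8, d9, d10, d12, d13}
⟦left of d3⟧ = {x : ⟨x, d3⟩ ∈ ⟦left of⟧} = {d1, d2, d4, d5, d6, d9, d10, d12, d13}
⟦ring⟧ = {d1, d2, d3, d4, d6, d7, d8, d9, d11, d12}
… ∩ ⟦right of d6⟧ = {d1, d2, d3, d4, d6, d7, d8, d9, d11, d12} ∩ {d1, d2, d3, d7, d8, d9, d10, d12, d13} = {d1, d2, d3, d7, d8, d9, d12}
… ∩ ⟦left of d3⟧ = {d1, d2, d3, d7, d8, d9, d12} ∩ {d1, d2, d4, d5, d6, d9, d10, d12, d13} = {d1, d2, d9, d12}
… ∩ ⟦white⟧ = {d1, d2, d9, d12} ∩ {d1, d2, d3, d5, d9, d10, d12} = {d1, d2, d9, d12}
⟦white ring right of d6 left of d3⟧ = {d1, d2, d9, d12}; d7 ∉ this set.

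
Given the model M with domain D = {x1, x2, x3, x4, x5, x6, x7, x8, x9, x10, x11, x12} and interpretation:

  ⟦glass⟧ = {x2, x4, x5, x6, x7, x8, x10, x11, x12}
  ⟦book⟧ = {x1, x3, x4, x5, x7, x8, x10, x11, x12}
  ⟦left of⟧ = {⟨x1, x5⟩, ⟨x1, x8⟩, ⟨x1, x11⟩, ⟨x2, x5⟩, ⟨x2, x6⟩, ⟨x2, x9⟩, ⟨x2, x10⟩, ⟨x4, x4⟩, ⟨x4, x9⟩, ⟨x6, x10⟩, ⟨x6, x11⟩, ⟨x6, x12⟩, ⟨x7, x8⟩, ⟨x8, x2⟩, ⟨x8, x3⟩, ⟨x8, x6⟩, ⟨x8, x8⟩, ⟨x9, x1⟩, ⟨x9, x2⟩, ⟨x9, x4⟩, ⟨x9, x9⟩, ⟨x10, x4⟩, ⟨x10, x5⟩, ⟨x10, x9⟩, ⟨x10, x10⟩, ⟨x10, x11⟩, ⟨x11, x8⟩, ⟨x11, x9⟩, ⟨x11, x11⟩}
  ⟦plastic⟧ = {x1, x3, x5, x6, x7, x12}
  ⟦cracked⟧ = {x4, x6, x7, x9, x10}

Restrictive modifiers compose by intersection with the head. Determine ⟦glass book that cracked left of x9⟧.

{x4, x10}

⟦that cracked⟧ = ⟦cracked⟧ = {x4, x6, x7, x9, x10}
⟦left of x9⟧ = {x : ⟨x, x9⟩ ∈ ⟦left of⟧} = {x2, x4, x9, x10, x11}
⟦book⟧ = {x1, x3, x4, x5, x7, x8, x10, x11, x12}
… ∩ ⟦that cracked⟧ = {x1, x3, x4, x5, x7, x8, x10, x11, x12} ∩ {x4, x6, x7, x9, x10} = {x4, x7, x10}
… ∩ ⟦left of x9⟧ = {x4, x7, x10} ∩ {x2, x4, x9, x10, x11} = {x4, x10}
… ∩ ⟦glass⟧ = {x4, x10} ∩ {x2, x4, x5, x6, x7, x8, x10, x11, x12} = {x4, x10}
So ⟦glass book that cracked left of x9⟧ = {x4, x10}.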